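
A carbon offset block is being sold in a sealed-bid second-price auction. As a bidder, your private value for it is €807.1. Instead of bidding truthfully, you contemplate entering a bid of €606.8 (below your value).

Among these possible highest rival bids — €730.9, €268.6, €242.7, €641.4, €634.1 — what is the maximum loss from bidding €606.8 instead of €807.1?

€730.9: truthful gives €76.2, deviation gives €0 → loss €76.2.
€268.6: same outcome either way → loss €0.
€242.7: same outcome either way → loss €0.
€641.4: truthful gives €165.7, deviation gives €0 → loss €165.7.
€634.1: truthful gives €173, deviation gives €0 → loss €173.
Maximum loss: €173.

€173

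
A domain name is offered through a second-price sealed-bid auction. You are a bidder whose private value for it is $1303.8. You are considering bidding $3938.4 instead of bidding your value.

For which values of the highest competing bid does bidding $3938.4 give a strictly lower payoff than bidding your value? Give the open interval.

If the competing bid is below $1303.8, both bids win at the same price — no difference.
If it is above $3938.4, both bids lose — no difference.
If it lies strictly between $1303.8 and $3938.4, bidding your value loses (payoff 0) while bidding $3938.4 wins at a price above your value (payoff negative).
So the deviation strictly hurts on the open interval ($1303.8, $3938.4).
In a second-price auction your bid sets only whether you win, not what you pay, so bidding your true value is weakly dominant.

($1303.8, $3938.4)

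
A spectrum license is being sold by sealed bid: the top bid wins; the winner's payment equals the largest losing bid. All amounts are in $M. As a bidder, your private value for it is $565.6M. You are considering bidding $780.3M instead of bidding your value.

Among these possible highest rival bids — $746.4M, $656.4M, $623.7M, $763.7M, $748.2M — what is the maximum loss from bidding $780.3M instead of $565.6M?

$746.4M: truthful gives $0M, deviation gives −$180.8M → loss $180.8M.
$656.4M: truthful gives $0M, deviation gives −$90.8M → loss $90.8M.
$623.7M: truthful gives $0M, deviation gives −$58.1M → loss $58.1M.
$763.7M: truthful gives $0M, deviation gives −$198.1M → loss $198.1M.
$748.2M: truthful gives $0M, deviation gives −$182.6M → loss $182.6M.
Maximum loss: $198.1M.

$198.1M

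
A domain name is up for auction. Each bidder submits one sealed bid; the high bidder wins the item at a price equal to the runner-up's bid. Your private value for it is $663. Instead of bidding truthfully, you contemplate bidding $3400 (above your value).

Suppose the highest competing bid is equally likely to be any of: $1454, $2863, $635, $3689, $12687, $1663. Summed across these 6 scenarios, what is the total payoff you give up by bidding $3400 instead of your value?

The deviation costs you only when the competing bid falls strictly between $663 and $3400; elsewhere both bids give the same outcome.
$1454: truthful payoff $0, deviation payoff −$791 → loss $791.
$2863: truthful payoff $0, deviation payoff −$2200 → loss $2200.
$635: outcomes coincide → loss $0.
$3689: outcomes coincide → loss $0.
$12687: outcomes coincide → loss $0.
$1663: truthful payoff $0, deviation payoff −$1000 → loss $1000.
Total loss = $791 + $2200 + $1000 = $3991.

$3991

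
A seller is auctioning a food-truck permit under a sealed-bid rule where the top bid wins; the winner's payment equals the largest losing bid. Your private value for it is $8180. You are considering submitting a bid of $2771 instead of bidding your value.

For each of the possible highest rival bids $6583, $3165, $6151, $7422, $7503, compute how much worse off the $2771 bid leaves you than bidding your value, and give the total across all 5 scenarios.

The deviation costs you only when the competing bid falls strictly between $2771 and $8180; elsewhere both bids give the same outcome.
$6583: truthful payoff $1597, deviation payoff $0 → loss $1597.
$3165: truthful payoff $5015, deviation payoff $0 → loss $5015.
$6151: truthful payoff $2029, deviation payoff $0 → loss $2029.
$7422: truthful payoff $758, deviation payoff $0 → loss $758.
$7503: truthful payoff $677, deviation payoff $0 → loss $677.
Total loss = $1597 + $5015 + $2029 + $758 + $677 = $10076.
In a second-price auction your bid sets only whether you win, not what you pay, so bidding your true value is weakly dominant.

$10076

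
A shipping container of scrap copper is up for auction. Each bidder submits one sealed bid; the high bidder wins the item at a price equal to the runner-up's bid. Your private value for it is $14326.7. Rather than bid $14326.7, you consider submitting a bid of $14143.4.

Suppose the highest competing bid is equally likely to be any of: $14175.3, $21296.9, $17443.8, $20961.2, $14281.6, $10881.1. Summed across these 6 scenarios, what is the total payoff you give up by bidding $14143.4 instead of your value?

The deviation costs you only when the competing bid falls strictly between $14143.4 and $14326.7; elsewhere both bids give the same outcome.
$14175.3: truthful payoff $151.4, deviation payoff $0 → loss $151.4.
$21296.9: outcomes coincide → loss $0.
$17443.8: outcomes coincide → loss $0.
$20961.2: outcomes coincide → loss $0.
$14281.6: truthful payoff $45.1, deviation payoff $0 → loss $45.1.
$10881.1: outcomes coincide → loss $0.
Total loss = $151.4 + $45.1 = $196.5.
In a second-price auction your bid sets only whether you win, not what you pay, so bidding your true value is weakly dominant.

$196.5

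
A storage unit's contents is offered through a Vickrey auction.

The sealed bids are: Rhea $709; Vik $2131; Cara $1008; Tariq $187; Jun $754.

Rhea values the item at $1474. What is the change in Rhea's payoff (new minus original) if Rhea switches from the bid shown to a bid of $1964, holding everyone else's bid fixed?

$0

The highest bid among the other bidders is $2131; Rhea's bid doesn't change that.
Original bid $709: Rhea is not highest (top rival bid is $2131); payoff $0.
Alternative bid $1964: Rhea is not highest (top rival bid is $2131); payoff $0.
Change in payoff = $0 − ($0) = $0.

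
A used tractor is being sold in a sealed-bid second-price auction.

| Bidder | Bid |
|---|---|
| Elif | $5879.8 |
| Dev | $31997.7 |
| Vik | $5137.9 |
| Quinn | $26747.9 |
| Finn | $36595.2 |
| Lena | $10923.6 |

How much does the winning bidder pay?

Highest bid: Finn at $36595.2, so Finn wins.
Second-highest bid: Dev at $31997.7 — that is the price the winner pays.

$31997.7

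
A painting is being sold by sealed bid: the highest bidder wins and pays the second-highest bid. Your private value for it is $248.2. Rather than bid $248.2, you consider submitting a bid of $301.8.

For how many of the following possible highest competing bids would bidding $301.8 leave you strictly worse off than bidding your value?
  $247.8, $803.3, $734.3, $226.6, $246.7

The deviation hurts exactly when the highest competing bid lies strictly between $248.2 and $301.8 — overbidding then wins at a price above your value.
$247.8: below both → same outcome either way.
$803.3: above both → same outcome either way.
$734.3: above both → same outcome either way.
$226.6: below both → same outcome either way.
$246.7: below both → same outcome either way.
Count: 0.

0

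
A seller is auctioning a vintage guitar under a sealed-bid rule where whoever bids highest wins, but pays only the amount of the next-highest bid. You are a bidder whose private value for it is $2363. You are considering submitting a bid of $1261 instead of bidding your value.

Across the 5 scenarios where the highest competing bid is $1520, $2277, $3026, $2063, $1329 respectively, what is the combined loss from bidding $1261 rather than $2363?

The deviation costs you only when the competing bid falls strictly between $1261 and $2363; elsewhere both bids give the same outcome.
$1520: truthful payoff $843, deviation payoff $0 → loss $843.
$2277: truthful payoff $86, deviation payoff $0 → loss $86.
$3026: outcomes coincide → loss $0.
$2063: truthful payoff $300, deviation payoff $0 → loss $300.
$1329: truthful payoff $1034, deviation payoff $0 → loss $1034.
Total loss = $843 + $86 + $300 + $1034 = $2263.

$2263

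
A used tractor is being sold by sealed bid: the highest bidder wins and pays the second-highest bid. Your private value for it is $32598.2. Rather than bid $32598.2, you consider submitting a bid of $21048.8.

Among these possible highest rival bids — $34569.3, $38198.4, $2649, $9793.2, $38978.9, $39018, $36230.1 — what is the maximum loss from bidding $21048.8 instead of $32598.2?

$34569.3: same outcome either way → loss $0.
$38198.4: same outcome either way → loss $0.
$2649: same outcome either way → loss $0.
$9793.2: same outcome either way → loss $0.
$38978.9: same outcome either way → loss $0.
$39018: same outcome either way → loss $0.
$36230.1: same outcome either way → loss $0.
Maximum loss: $0.

$0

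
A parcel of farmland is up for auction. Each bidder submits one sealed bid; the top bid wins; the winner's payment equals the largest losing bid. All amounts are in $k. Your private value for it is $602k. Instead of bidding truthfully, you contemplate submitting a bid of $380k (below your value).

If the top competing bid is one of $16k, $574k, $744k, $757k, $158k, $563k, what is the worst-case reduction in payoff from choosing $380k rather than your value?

$16k: same outcome either way → loss $0k.
$574k: truthful gives $28k, deviation gives $0k → loss $28k.
$744k: same outcome either way → loss $0k.
$757k: same outcome either way → loss $0k.
$158k: same outcome either way → loss $0k.
$563k: truthful gives $39k, deviation gives $0k → loss $39k.
Maximum loss: $39k.

$39k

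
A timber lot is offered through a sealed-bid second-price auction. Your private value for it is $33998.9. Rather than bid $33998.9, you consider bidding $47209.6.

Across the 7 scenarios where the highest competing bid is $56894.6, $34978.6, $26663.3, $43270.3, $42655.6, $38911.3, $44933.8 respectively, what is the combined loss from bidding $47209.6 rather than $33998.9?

The deviation costs you only when the competing bid falls strictly between $33998.9 and $47209.6; elsewhere both bids give the same outcome.
$56894.6: outcomes coincide → loss $0.
$34978.6: truthful payoff $0, deviation payoff −$979.7 → loss $979.7.
$26663.3: outcomes coincide → loss $0.
$43270.3: truthful payoff $0, deviation payoff −$9271.4 → loss $9271.4.
$42655.6: truthful payoff $0, deviation payoff −$8656.7 → loss $8656.7.
$38911.3: truthful payoff $0, deviation payoff −$4912.4 → loss $4912.4.
$44933.8: truthful payoff $0, deviation payoff −$10934.9 → loss $10934.9.
Total loss = $979.7 + $9271.4 + $8656.7 + $4912.4 + $10934.9 = $34755.1.
Truthful bidding weakly dominates here: raising your bid can only win items priced above your value, and lowering it can only forfeit items priced below.

$34755.1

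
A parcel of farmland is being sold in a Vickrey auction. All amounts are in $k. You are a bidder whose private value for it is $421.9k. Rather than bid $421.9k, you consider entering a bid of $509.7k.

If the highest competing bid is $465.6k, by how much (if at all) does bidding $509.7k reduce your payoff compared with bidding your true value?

$43.7k

Bidding your value $421.9k: you lose (since $421.9k < $465.6k). Payoff $0k.
Bidding $509.7k: you win and pay $465.6k. Payoff $421.9k − $465.6k = −$43.7k.
The competing bid $465.6k lies between your value and your inflated bid, so overbidding wins an item priced above your value.
Loss from deviating = $0k − (−$43.7k) = $43.7k.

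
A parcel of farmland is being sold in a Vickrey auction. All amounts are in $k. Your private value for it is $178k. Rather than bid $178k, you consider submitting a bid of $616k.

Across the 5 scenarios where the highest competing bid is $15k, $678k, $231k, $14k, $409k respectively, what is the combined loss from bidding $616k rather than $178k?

The deviation costs you only when the competing bid falls strictly between $178k and $616k; elsewhere both bids give the same outcome.
$15k: outcomes coincide → loss $0k.
$678k: outcomes coincide → loss $0k.
$231k: truthful payoff $0k, deviation payoff −$53k → loss $53k.
$14k: outcomes coincide → loss $0k.
$409k: truthful payoff $0k, deviation payoff −$231k → loss $231k.
Total loss = $53k + $231k = $284k.

$284k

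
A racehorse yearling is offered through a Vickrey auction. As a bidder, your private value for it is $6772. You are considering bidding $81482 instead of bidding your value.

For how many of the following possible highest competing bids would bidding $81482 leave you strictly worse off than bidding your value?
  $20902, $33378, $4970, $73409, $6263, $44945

4

The deviation hurts exactly when the highest competing bid lies strictly between $6772 and $81482 — overbidding then wins at a price above your value.
$20902: inside the interval → strictly worse (loss $14130).
$33378: inside the interval → strictly worse (loss $26606).
$4970: below both → same outcome either way.
$73409: inside the interval → strictly worse (loss $66637).
$6263: below both → same outcome either way.
$44945: inside the interval → strictly worse (loss $38173).
Count: 4.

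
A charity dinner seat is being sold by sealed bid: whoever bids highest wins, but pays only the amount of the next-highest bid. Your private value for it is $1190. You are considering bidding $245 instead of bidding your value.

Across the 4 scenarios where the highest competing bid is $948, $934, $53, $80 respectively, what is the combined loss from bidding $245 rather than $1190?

$498

The deviation costs you only when the competing bid falls strictly between $245 and $1190; elsewhere both bids give the same outcome.
$948: truthful payoff $242, deviation payoff $0 → loss $242.
$934: truthful payoff $256, deviation payoff $0 → loss $256.
$53: outcomes coincide → loss $0.
$80: outcomes coincide → loss $0.
Total loss = $242 + $256 = $498.
In a second-price auction your bid sets only whether you win, not what you pay, so bidding your true value is weakly dominant.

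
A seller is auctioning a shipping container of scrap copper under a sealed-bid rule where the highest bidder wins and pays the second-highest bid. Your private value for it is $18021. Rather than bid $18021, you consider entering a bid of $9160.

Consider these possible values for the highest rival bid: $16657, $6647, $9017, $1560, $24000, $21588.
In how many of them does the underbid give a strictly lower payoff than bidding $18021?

The deviation hurts exactly when the highest competing bid lies strictly between $9160 and $18021 — underbidding then forfeits a profitable win.
$16657: inside the interval → strictly worse (loss $1364).
$6647: below both → same outcome either way.
$9017: below both → same outcome either way.
$1560: below both → same outcome either way.
$24000: above both → same outcome either way.
$21588: above both → same outcome either way.
Count: 1.

1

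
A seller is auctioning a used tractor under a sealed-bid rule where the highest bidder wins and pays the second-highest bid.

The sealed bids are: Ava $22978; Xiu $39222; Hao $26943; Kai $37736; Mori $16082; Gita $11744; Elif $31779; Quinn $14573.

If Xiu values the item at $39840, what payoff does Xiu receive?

Highest bid: Xiu at $39222, so Xiu wins.
Second-highest bid: Kai at $37736 — that is the price the winner pays.
Xiu's payoff = value − price = $39840 − $37736 = $2104.

$2104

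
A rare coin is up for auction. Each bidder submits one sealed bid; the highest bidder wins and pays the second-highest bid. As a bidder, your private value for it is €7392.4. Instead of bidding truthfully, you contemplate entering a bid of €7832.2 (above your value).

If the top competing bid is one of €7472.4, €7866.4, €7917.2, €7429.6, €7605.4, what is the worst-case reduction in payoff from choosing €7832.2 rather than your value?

€7472.4: truthful gives €0, deviation gives −€80 → loss €80.
€7866.4: same outcome either way → loss €0.
€7917.2: same outcome either way → loss €0.
€7429.6: truthful gives €0, deviation gives −€37.2 → loss €37.2.
€7605.4: truthful gives €0, deviation gives −€213 → loss €213.
Maximum loss: €213.

€213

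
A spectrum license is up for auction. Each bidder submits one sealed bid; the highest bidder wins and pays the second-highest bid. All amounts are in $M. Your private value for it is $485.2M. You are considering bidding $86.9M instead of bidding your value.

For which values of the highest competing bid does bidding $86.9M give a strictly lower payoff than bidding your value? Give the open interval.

($86.9M, $485.2M)

If the competing bid is below $86.9M, both bids win at the same price — no difference.
If it is above $485.2M, both bids lose — no difference.
If it lies strictly between $86.9M and $485.2M, bidding your value wins at a price below your value (positive payoff) while bidding $86.9M loses (payoff 0).
So the deviation strictly hurts on the open interval ($86.9M, $485.2M).
Because the price is fixed by the runner-up's bid, deviating from your value can only change a good outcome into a bad one — never the reverse.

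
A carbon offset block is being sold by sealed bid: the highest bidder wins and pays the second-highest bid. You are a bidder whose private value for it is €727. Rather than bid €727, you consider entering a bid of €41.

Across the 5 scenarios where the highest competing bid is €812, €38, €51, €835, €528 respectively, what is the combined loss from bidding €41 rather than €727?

The deviation costs you only when the competing bid falls strictly between €41 and €727; elsewhere both bids give the same outcome.
€812: outcomes coincide → loss €0.
€38: outcomes coincide → loss €0.
€51: truthful payoff €676, deviation payoff €0 → loss €676.
€835: outcomes coincide → loss €0.
€528: truthful payoff €199, deviation payoff €0 → loss €199.
Total loss = €676 + €199 = €875.

€875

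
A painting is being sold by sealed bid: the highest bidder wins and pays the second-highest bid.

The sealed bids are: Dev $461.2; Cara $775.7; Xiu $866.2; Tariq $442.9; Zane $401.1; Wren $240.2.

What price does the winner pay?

Highest bid: Xiu at $866.2, so Xiu wins.
Second-highest bid: Cara at $775.7 — that is the price the winner pays.

$775.7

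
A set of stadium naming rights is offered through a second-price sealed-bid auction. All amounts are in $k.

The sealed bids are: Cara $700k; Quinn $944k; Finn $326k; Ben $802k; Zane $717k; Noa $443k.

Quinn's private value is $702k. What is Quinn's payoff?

Highest bid: Quinn at $944k, so Quinn wins.
Second-highest bid: Ben at $802k — that is the price the winner pays.
Quinn's payoff = value − price = $702k − $802k = −$100k.

−$100k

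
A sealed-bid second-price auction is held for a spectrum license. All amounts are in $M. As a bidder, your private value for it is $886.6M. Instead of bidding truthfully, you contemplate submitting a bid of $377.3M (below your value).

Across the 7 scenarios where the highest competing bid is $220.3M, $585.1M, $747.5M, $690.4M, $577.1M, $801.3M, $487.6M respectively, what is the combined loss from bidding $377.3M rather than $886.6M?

The deviation costs you only when the competing bid falls strictly between $377.3M and $886.6M; elsewhere both bids give the same outcome.
$220.3M: outcomes coincide → loss $0M.
$585.1M: truthful payoff $301.5M, deviation payoff $0M → loss $301.5M.
$747.5M: truthful payoff $139.1M, deviation payoff $0M → loss $139.1M.
$690.4M: truthful payoff $196.2M, deviation payoff $0M → loss $196.2M.
$577.1M: truthful payoff $309.5M, deviation payoff $0M → loss $309.5M.
$801.3M: truthful payoff $85.3M, deviation payoff $0M → loss $85.3M.
$487.6M: truthful payoff $399M, deviation payoff $0M → loss $399M.
Total loss = $301.5M + $139.1M + $196.2M + $309.5M + $85.3M + $399M = $1430.6M.

$1430.6M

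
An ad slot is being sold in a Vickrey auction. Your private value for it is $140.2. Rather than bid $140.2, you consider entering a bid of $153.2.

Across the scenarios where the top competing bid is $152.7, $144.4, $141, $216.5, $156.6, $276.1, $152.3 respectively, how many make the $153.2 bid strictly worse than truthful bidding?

The deviation hurts exactly when the highest competing bid lies strictly between $140.2 and $153.2 — overbidding then wins at a price above your value.
$152.7: inside the interval → strictly worse (loss $12.5).
$144.4: inside the interval → strictly worse (loss $4.2).
$141: inside the interval → strictly worse (loss $0.8).
$216.5: above both → same outcome either way.
$156.6: above both → same outcome either way.
$276.1: above both → same outcome either way.
$152.3: inside the interval → strictly worse (loss $12.1).
Count: 4.

4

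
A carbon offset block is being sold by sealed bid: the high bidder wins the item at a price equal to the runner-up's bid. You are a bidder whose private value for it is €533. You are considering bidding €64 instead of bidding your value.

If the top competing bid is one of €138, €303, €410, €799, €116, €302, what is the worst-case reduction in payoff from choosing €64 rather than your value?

€138: truthful gives €395, deviation gives €0 → loss €395.
€303: truthful gives €230, deviation gives €0 → loss €230.
€410: truthful gives €123, deviation gives €0 → loss €123.
€799: same outcome either way → loss €0.
€116: truthful gives €417, deviation gives €0 → loss €417.
€302: truthful gives €231, deviation gives €0 → loss €231.
Maximum loss: €417.

€417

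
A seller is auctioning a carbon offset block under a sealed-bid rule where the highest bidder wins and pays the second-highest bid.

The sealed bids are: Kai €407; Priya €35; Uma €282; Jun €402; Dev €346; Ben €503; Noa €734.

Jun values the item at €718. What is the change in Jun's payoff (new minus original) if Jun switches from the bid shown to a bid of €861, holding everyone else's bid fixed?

The highest bid among the other bidders is €734; Jun's bid doesn't change that.
Original bid €402: Jun is not highest (top rival bid is €734); payoff €0.
Alternative bid €861: Jun is highest, pays the top rival bid €734; payoff €718 − €734 = −€16.
Change in payoff = −€16 − (€0) = −€16.

−€16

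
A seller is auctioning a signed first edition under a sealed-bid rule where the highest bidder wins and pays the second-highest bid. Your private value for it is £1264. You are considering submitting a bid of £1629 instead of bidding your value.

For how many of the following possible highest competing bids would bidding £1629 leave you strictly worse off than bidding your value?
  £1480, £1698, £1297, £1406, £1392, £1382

The deviation hurts exactly when the highest competing bid lies strictly between £1264 and £1629 — overbidding then wins at a price above your value.
£1480: inside the interval → strictly worse (loss £216).
£1698: above both → same outcome either way.
£1297: inside the interval → strictly worse (loss £33).
£1406: inside the interval → strictly worse (loss £142).
£1392: inside the interval → strictly worse (loss £128).
£1382: inside the interval → strictly worse (loss £118).
Count: 5.

5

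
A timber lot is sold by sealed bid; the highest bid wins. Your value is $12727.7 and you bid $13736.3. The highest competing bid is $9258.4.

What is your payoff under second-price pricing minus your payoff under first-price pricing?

You have the highest bid, so you win under either rule.
Second-price: pay $9258.4 → payoff $3469.3.
First-price: pay your own bid $13736.3 → payoff −$1008.6.
Difference = $3469.3 − (−$1008.6) = $4477.9.

$4477.9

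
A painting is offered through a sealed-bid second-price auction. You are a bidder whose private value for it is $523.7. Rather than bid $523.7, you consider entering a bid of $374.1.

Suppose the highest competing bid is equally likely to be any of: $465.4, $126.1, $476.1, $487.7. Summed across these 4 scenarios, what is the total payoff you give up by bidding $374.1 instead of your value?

The deviation costs you only when the competing bid falls strictly between $374.1 and $523.7; elsewhere both bids give the same outcome.
$465.4: truthful payoff $58.3, deviation payoff $0 → loss $58.3.
$126.1: outcomes coincide → loss $0.
$476.1: truthful payoff $47.6, deviation payoff $0 → loss $47.6.
$487.7: truthful payoff $36, deviation payoff $0 → loss $36.
Total loss = $58.3 + $47.6 + $36 = $141.9.
In a second-price auction your bid sets only whether you win, not what you pay, so bidding your true value is weakly dominant.

$141.9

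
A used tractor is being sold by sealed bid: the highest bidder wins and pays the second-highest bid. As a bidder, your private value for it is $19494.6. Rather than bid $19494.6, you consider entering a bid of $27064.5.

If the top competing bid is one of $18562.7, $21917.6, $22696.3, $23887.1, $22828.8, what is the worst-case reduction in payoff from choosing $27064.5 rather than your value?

$18562.7: same outcome either way → loss $0.
$21917.6: truthful gives $0, deviation gives −$2423 → loss $2423.
$22696.3: truthful gives $0, deviation gives −$3201.7 → loss $3201.7.
$23887.1: truthful gives $0, deviation gives −$4392.5 → loss $4392.5.
$22828.8: truthful gives $0, deviation gives −$3334.2 → loss $3334.2.
Maximum loss: $4392.5.

$4392.5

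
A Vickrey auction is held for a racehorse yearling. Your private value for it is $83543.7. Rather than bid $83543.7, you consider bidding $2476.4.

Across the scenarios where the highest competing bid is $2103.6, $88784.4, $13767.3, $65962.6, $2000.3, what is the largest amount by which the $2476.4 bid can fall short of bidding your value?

$2103.6: same outcome either way → loss $0.
$88784.4: same outcome either way → loss $0.
$13767.3: truthful gives $69776.4, deviation gives $0 → loss $69776.4.
$65962.6: truthful gives $17581.1, deviation gives $0 → loss $17581.1.
$2000.3: same outcome either way → loss $0.
Maximum loss: $69776.4.

$69776.4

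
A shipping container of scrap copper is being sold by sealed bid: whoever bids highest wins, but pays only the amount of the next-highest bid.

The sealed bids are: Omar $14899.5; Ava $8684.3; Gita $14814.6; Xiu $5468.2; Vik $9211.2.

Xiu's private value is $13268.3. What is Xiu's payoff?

$0

Highest bid: Omar at $14899.5, so Omar wins.
Second-highest bid: Gita at $14814.6 — that is the price the winner pays.
Xiu did not win, so Xiu pays nothing and receives nothing: payoff $0.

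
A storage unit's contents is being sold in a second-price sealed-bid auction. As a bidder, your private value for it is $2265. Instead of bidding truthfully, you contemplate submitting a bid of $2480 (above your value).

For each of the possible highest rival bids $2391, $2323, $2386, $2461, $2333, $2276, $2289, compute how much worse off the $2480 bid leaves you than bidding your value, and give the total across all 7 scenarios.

The deviation costs you only when the competing bid falls strictly between $2265 and $2480; elsewhere both bids give the same outcome.
$2391: truthful payoff $0, deviation payoff −$126 → loss $126.
$2323: truthful payoff $0, deviation payoff −$58 → loss $58.
$2386: truthful payoff $0, deviation payoff −$121 → loss $121.
$2461: truthful payoff $0, deviation payoff −$196 → loss $196.
$2333: truthful payoff $0, deviation payoff −$68 → loss $68.
$2276: truthful payoff $0, deviation payoff −$11 → loss $11.
$2289: truthful payoff $0, deviation payoff −$24 → loss $24.
Total loss = $126 + $58 + $121 + $196 + $68 + $11 + $24 = $604.

$604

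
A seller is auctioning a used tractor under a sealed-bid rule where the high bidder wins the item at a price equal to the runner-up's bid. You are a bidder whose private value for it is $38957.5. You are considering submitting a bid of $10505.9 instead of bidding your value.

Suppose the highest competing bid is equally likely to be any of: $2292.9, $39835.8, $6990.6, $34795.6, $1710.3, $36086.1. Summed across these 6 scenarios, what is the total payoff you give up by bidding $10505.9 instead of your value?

$7033.3

The deviation costs you only when the competing bid falls strictly between $10505.9 and $38957.5; elsewhere both bids give the same outcome.
$2292.9: outcomes coincide → loss $0.
$39835.8: outcomes coincide → loss $0.
$6990.6: outcomes coincide → loss $0.
$34795.6: truthful payoff $4161.9, deviation payoff $0 → loss $4161.9.
$1710.3: outcomes coincide → loss $0.
$36086.1: truthful payoff $2871.4, deviation payoff $0 → loss $2871.4.
Total loss = $4161.9 + $2871.4 = $7033.3.
Truthful bidding weakly dominates here: raising your bid can only win items priced above your value, and lowering it can only forfeit items priced below.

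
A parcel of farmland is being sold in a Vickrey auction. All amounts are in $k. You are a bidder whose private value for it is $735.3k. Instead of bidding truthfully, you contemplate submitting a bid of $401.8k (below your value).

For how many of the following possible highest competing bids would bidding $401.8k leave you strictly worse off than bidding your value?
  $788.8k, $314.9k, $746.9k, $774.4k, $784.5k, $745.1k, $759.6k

0

The deviation hurts exactly when the highest competing bid lies strictly between $401.8k and $735.3k — underbidding then forfeits a profitable win.
$788.8k: above both → same outcome either way.
$314.9k: below both → same outcome either way.
$746.9k: above both → same outcome either way.
$774.4k: above both → same outcome either way.
$784.5k: above both → same outcome either way.
$745.1k: above both → same outcome either way.
$759.6k: above both → same outcome either way.
Count: 0.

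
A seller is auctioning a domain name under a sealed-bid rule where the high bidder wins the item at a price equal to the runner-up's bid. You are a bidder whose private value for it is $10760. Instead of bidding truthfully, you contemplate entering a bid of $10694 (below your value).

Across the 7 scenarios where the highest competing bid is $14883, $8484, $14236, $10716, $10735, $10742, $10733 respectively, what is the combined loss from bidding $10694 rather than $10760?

The deviation costs you only when the competing bid falls strictly between $10694 and $10760; elsewhere both bids give the same outcome.
$14883: outcomes coincide → loss $0.
$8484: outcomes coincide → loss $0.
$14236: outcomes coincide → loss $0.
$10716: truthful payoff $44, deviation payoff $0 → loss $44.
$10735: truthful payoff $25, deviation payoff $0 → loss $25.
$10742: truthful payoff $18, deviation payoff $0 → loss $18.
$10733: truthful payoff $27, deviation payoff $0 → loss $27.
Total loss = $44 + $25 + $18 + $27 = $114.

$114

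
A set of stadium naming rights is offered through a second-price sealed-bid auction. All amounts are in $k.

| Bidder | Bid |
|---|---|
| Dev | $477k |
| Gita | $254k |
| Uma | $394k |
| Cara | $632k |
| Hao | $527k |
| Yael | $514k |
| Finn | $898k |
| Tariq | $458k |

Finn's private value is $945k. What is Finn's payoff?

Highest bid: Finn at $898k, so Finn wins.
Second-highest bid: Cara at $632k — that is the price the winner pays.
Finn's payoff = value − price = $945k − $632k = $313k.

$313k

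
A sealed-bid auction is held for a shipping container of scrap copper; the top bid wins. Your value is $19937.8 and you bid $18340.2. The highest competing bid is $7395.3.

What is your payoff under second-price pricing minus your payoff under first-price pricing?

$10944.9

You have the highest bid, so you win under either rule.
Second-price: pay $7395.3 → payoff $12542.5.
First-price: pay your own bid $18340.2 → payoff $1597.6.
Difference = $12542.5 − ($1597.6) = $10944.9.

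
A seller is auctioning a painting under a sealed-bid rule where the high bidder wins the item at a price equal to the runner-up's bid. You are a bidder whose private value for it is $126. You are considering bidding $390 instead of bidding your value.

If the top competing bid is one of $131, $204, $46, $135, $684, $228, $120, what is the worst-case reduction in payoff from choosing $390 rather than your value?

$102

$131: truthful gives $0, deviation gives −$5 → loss $5.
$204: truthful gives $0, deviation gives −$78 → loss $78.
$46: same outcome either way → loss $0.
$135: truthful gives $0, deviation gives −$9 → loss $9.
$684: same outcome either way → loss $0.
$228: truthful gives $0, deviation gives −$102 → loss $102.
$120: same outcome either way → loss $0.
Maximum loss: $102.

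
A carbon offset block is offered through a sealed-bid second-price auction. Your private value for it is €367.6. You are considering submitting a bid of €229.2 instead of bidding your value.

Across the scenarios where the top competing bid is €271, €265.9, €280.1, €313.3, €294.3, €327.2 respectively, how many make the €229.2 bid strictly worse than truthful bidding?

The deviation hurts exactly when the highest competing bid lies strictly between €229.2 and €367.6 — underbidding then forfeits a profitable win.
€271: inside the interval → strictly worse (loss €96.6).
€265.9: inside the interval → strictly worse (loss €101.7).
€280.1: inside the interval → strictly worse (loss €87.5).
€313.3: inside the interval → strictly worse (loss €54.3).
€294.3: inside the interval → strictly worse (loss €73.3).
€327.2: inside the interval → strictly worse (loss €40.4).
Count: 6.

6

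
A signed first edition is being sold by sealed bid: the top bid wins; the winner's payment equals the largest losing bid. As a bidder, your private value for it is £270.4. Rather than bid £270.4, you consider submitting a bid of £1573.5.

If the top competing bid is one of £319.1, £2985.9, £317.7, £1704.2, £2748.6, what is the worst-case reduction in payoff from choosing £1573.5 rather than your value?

£48.7

£319.1: truthful gives £0, deviation gives −£48.7 → loss £48.7.
£2985.9: same outcome either way → loss £0.
£317.7: truthful gives £0, deviation gives −£47.3 → loss £47.3.
£1704.2: same outcome either way → loss £0.
£2748.6: same outcome either way → loss £0.
Maximum loss: £48.7.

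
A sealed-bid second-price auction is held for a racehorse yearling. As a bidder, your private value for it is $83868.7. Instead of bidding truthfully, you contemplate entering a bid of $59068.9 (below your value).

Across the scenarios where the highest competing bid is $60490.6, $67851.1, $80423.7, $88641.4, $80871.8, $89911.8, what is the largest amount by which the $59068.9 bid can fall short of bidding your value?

$23378.1

$60490.6: truthful gives $23378.1, deviation gives $0 → loss $23378.1.
$67851.1: truthful gives $16017.6, deviation gives $0 → loss $16017.6.
$80423.7: truthful gives $3445, deviation gives $0 → loss $3445.
$88641.4: same outcome either way → loss $0.
$80871.8: truthful gives $2996.9, deviation gives $0 → loss $2996.9.
$89911.8: same outcome either way → loss $0.
Maximum loss: $23378.1.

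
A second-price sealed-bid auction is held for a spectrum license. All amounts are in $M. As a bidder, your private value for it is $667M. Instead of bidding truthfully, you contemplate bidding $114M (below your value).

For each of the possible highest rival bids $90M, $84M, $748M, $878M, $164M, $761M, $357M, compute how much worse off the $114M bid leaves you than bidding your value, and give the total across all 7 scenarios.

$813M

The deviation costs you only when the competing bid falls strictly between $114M and $667M; elsewhere both bids give the same outcome.
$90M: outcomes coincide → loss $0M.
$84M: outcomes coincide → loss $0M.
$748M: outcomes coincide → loss $0M.
$878M: outcomes coincide → loss $0M.
$164M: truthful payoff $503M, deviation payoff $0M → loss $503M.
$761M: outcomes coincide → loss $0M.
$357M: truthful payoff $310M, deviation payoff $0M → loss $310M.
Total loss = $503M + $310M = $813M.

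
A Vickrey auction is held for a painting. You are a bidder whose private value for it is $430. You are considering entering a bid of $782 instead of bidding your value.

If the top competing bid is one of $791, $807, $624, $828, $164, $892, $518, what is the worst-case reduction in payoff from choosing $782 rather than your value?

$194

$791: same outcome either way → loss $0.
$807: same outcome either way → loss $0.
$624: truthful gives $0, deviation gives −$194 → loss $194.
$828: same outcome either way → loss $0.
$164: same outcome either way → loss $0.
$892: same outcome either way → loss $0.
$518: truthful gives $0, deviation gives −$88 → loss $88.
Maximum loss: $194.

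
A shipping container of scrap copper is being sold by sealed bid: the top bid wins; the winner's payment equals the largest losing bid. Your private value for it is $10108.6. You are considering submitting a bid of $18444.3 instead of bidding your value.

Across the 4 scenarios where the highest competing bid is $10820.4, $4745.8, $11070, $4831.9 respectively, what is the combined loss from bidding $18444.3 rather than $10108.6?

$1673.2

The deviation costs you only when the competing bid falls strictly between $10108.6 and $18444.3; elsewhere both bids give the same outcome.
$10820.4: truthful payoff $0, deviation payoff −$711.8 → loss $711.8.
$4745.8: outcomes coincide → loss $0.
$11070: truthful payoff $0, deviation payoff −$961.4 → loss $961.4.
$4831.9: outcomes coincide → loss $0.
Total loss = $711.8 + $961.4 = $1673.2.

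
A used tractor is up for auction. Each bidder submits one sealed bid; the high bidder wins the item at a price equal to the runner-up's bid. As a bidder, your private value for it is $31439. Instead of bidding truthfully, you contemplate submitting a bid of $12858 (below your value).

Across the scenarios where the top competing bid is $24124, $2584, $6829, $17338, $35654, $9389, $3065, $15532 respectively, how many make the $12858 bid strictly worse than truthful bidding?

The deviation hurts exactly when the highest competing bid lies strictly between $12858 and $31439 — underbidding then forfeits a profitable win.
$24124: inside the interval → strictly worse (loss $7315).
$2584: below both → same outcome either way.
$6829: below both → same outcome either way.
$17338: inside the interval → strictly worse (loss $14101).
$35654: above both → same outcome either way.
$9389: below both → same outcome either way.
$3065: below both → same outcome either way.
$15532: inside the interval → strictly worse (loss $15907).
Count: 3.

3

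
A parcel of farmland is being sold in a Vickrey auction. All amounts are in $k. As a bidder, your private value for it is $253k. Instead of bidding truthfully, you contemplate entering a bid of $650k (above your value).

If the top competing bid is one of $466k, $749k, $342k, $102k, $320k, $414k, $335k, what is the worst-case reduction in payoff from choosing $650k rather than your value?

$213k

$466k: truthful gives $0k, deviation gives −$213k → loss $213k.
$749k: same outcome either way → loss $0k.
$342k: truthful gives $0k, deviation gives −$89k → loss $89k.
$102k: same outcome either way → loss $0k.
$320k: truthful gives $0k, deviation gives −$67k → loss $67k.
$414k: truthful gives $0k, deviation gives −$161k → loss $161k.
$335k: truthful gives $0k, deviation gives −$82k → loss $82k.
Maximum loss: $213k.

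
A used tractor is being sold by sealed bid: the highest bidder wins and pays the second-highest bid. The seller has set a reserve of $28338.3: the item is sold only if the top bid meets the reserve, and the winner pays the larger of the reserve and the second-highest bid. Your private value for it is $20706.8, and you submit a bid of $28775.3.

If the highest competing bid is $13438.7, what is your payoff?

−$7631.5

Your bid $28775.3 is the highest and exceeds the reserve.
Price = max(second-highest bid, reserve) = max($13438.7, $28338.3) = $28338.3.
Payoff = $20706.8 − $28338.3 = −$7631.5.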